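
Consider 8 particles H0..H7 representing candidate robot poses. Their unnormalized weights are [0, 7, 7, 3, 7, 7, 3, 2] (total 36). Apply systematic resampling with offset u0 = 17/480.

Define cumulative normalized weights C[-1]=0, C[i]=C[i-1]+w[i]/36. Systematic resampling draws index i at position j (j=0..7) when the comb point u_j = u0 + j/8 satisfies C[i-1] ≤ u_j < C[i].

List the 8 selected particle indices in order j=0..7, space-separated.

C = [0, 7/36, 7/18, 17/36, 2/3, 31/36, 17/18, 1]
j=0: u_0=17/480 ∈ [0, 7/36) → index 1
j=1: u_1=77/480 ∈ [0, 7/36) → index 1
j=2: u_2=137/480 ∈ [7/36, 7/18) → index 2
j=3: u_3=197/480 ∈ [7/18, 17/36) → index 3
j=4: u_4=257/480 ∈ [17/36, 2/3) → index 4
j=5: u_5=317/480 ∈ [17/36, 2/3) → index 4
j=6: u_6=377/480 ∈ [2/3, 31/36) → index 5
j=7: u_7=437/480 ∈ [31/36, 17/18) → index 6

1 1 2 3 4 4 5 6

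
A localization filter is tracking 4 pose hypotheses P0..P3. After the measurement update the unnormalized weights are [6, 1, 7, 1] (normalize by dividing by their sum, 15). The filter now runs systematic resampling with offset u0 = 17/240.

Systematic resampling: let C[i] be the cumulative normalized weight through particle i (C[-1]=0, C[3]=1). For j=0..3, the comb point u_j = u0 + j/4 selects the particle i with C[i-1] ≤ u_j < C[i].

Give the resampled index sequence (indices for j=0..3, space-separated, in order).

C = [2/5, 7/15, 14/15, 1]
j=0: u_0=17/240 ∈ [0, 2/5) → index 0
j=1: u_1=77/240 ∈ [0, 2/5) → index 0
j=2: u_2=137/240 ∈ [7/15, 14/15) → index 2
j=3: u_3=197/240 ∈ [7/15, 14/15) → index 2

0 0 2 2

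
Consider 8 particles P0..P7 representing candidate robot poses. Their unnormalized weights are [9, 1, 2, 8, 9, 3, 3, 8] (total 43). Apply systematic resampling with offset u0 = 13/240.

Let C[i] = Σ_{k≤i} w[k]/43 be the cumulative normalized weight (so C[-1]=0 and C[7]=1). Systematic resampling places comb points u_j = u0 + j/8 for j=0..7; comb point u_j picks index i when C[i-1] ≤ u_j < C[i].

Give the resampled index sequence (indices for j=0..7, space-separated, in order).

C = [9/43, 10/43, 12/43, 20/43, 29/43, 32/43, 35/43, 1]
j=0: u_0=13/240 ∈ [0, 9/43) → index 0
j=1: u_1=43/240 ∈ [0, 9/43) → index 0
j=2: u_2=73/240 ∈ [12/43, 20/43) → index 3
j=3: u_3=103/240 ∈ [12/43, 20/43) → index 3
j=4: u_4=133/240 ∈ [20/43, 29/43) → index 4
j=5: u_5=163/240 ∈ [29/43, 32/43) → index 5
j=6: u_6=193/240 ∈ [32/43, 35/43) → index 6
j=7: u_7=223/240 ∈ [35/43, 1) → index 7

0 0 3 3 4 5 6 7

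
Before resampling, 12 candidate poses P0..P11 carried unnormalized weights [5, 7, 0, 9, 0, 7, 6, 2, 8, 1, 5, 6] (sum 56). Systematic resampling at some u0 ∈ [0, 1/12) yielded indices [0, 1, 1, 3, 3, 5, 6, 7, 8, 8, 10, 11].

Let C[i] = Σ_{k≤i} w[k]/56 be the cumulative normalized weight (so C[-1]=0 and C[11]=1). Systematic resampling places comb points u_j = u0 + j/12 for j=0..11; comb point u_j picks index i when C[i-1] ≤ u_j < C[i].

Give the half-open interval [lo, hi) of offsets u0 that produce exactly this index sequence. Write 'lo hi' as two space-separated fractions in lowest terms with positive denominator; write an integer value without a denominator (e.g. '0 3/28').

C = [5/56, 3/14, 3/14, 3/8, 3/8, 1/2, 17/28, 9/14, 11/14, 45/56, 25/28, 1]
j=0 picked index 0: u0 ∈ [0, 5/56)
j=1 picked index 1: u0 ∈ [1/168, 11/84)
j=2 picked index 1: u0 ∈ [-13/168, 1/21)
j=3 picked index 3: u0 ∈ [-1/28, 1/8)
j=4 picked index 3: u0 ∈ [-5/42, 1/24)
j=5 picked index 5: u0 ∈ [-1/24, 1/12)
j=6 picked index 6: u0 ∈ [0, 3/28)
j=7 picked index 7: u0 ∈ [1/42, 5/84)
j=8 picked index 8: u0 ∈ [-1/42, 5/42)
j=9 picked index 8: u0 ∈ [-3/28, 1/28)
j=10 picked index 10: u0 ∈ [-5/168, 5/84)
j=11 picked index 11: u0 ∈ [-1/42, 1/12)
intersection: [1/42, 1/28)

1/42 1/28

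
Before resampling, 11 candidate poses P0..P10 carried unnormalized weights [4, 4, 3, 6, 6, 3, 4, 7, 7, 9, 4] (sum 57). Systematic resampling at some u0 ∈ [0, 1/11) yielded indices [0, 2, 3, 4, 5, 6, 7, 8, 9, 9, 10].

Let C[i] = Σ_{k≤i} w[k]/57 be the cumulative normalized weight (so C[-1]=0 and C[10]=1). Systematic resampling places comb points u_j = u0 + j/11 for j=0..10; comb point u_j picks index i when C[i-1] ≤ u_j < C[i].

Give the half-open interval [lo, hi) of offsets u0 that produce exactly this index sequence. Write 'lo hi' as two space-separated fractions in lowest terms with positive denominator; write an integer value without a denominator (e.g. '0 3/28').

31/627 4/57

C = [4/57, 8/57, 11/57, 17/57, 23/57, 26/57, 10/19, 37/57, 44/57, 53/57, 1]
j=0 picked index 0: u0 ∈ [0, 4/57)
j=1 picked index 2: u0 ∈ [31/627, 64/627)
j=2 picked index 3: u0 ∈ [7/627, 73/627)
j=3 picked index 4: u0 ∈ [16/627, 82/627)
j=4 picked index 5: u0 ∈ [25/627, 58/627)
j=5 picked index 6: u0 ∈ [1/627, 15/209)
j=6 picked index 7: u0 ∈ [-4/209, 65/627)
j=7 picked index 8: u0 ∈ [8/627, 85/627)
j=8 picked index 9: u0 ∈ [28/627, 127/627)
j=9 picked index 9: u0 ∈ [-29/627, 70/627)
j=10 picked index 10: u0 ∈ [13/627, 1/11)
intersection: [31/627, 4/57)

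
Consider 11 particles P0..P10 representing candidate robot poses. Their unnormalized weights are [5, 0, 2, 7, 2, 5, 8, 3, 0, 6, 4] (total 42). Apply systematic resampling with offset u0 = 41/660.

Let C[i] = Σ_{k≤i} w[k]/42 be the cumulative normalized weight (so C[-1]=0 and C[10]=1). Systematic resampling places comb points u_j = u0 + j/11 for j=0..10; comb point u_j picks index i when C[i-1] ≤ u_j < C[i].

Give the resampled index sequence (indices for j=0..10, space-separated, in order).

C = [5/42, 5/42, 1/6, 1/3, 8/21, 1/2, 29/42, 16/21, 16/21, 19/21, 1]
j=0: u_0=41/660 ∈ [0, 5/42) → index 0
j=1: u_1=101/660 ∈ [5/42, 1/6) → index 2
j=2: u_2=161/660 ∈ [1/6, 1/3) → index 3
j=3: u_3=221/660 ∈ [1/3, 8/21) → index 4
j=4: u_4=281/660 ∈ [8/21, 1/2) → index 5
j=5: u_5=31/60 ∈ [1/2, 29/42) → index 6
j=6: u_6=401/660 ∈ [1/2, 29/42) → index 6
j=7: u_7=461/660 ∈ [29/42, 16/21) → index 7
j=8: u_8=521/660 ∈ [16/21, 19/21) → index 9
j=9: u_9=581/660 ∈ [16/21, 19/21) → index 9
j=10: u_10=641/660 ∈ [19/21, 1) → index 10

0 2 3 4 5 6 6 7 9 9 10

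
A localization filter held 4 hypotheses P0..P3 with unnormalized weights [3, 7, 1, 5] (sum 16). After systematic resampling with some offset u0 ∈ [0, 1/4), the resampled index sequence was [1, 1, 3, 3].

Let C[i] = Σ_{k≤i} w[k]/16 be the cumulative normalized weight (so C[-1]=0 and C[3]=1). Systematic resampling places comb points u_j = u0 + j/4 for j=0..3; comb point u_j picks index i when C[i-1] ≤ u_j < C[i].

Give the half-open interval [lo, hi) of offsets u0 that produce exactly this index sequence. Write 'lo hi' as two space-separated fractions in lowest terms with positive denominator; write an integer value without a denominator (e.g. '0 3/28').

C = [3/16, 5/8, 11/16, 1]
j=0 picked index 1: u0 ∈ [3/16, 5/8)
j=1 picked index 1: u0 ∈ [-1/16, 3/8)
j=2 picked index 3: u0 ∈ [3/16, 1/2)
j=3 picked index 3: u0 ∈ [-1/16, 1/4)
intersection: [3/16, 1/4)

3/16 1/4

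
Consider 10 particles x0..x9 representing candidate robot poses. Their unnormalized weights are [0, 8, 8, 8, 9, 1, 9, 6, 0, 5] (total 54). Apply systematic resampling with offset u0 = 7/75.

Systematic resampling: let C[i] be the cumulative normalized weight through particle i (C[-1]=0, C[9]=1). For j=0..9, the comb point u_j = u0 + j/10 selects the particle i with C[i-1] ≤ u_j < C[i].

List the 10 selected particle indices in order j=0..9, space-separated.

1 2 2 3 4 4 6 6 7 9

C = [0, 4/27, 8/27, 4/9, 11/18, 17/27, 43/54, 49/54, 49/54, 1]
j=0: u_0=7/75 ∈ [0, 4/27) → index 1
j=1: u_1=29/150 ∈ [4/27, 8/27) → index 2
j=2: u_2=22/75 ∈ [4/27, 8/27) → index 2
j=3: u_3=59/150 ∈ [8/27, 4/9) → index 3
j=4: u_4=37/75 ∈ [4/9, 11/18) → index 4
j=5: u_5=89/150 ∈ [4/9, 11/18) → index 4
j=6: u_6=52/75 ∈ [17/27, 43/54) → index 6
j=7: u_7=119/150 ∈ [17/27, 43/54) → index 6
j=8: u_8=67/75 ∈ [43/54, 49/54) → index 7
j=9: u_9=149/150 ∈ [49/54, 1) → index 9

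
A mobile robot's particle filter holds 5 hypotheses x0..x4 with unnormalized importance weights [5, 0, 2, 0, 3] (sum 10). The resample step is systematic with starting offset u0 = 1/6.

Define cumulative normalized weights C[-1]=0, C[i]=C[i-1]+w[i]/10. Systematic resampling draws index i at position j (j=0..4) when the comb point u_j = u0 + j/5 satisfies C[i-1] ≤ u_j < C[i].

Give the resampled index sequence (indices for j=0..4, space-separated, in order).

0 0 2 4 4

C = [1/2, 1/2, 7/10, 7/10, 1]
j=0: u_0=1/6 ∈ [0, 1/2) → index 0
j=1: u_1=11/30 ∈ [0, 1/2) → index 0
j=2: u_2=17/30 ∈ [1/2, 7/10) → index 2
j=3: u_3=23/30 ∈ [7/10, 1) → index 4
j=4: u_4=29/30 ∈ [7/10, 1) → index 4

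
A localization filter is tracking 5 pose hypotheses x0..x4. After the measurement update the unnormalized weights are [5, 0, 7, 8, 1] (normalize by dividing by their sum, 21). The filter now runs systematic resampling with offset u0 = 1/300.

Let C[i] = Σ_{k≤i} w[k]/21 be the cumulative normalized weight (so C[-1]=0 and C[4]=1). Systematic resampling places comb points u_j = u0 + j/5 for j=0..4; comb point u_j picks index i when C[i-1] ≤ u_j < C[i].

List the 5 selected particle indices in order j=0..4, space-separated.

0 0 2 3 3

C = [5/21, 5/21, 4/7, 20/21, 1]
j=0: u_0=1/300 ∈ [0, 5/21) → index 0
j=1: u_1=61/300 ∈ [0, 5/21) → index 0
j=2: u_2=121/300 ∈ [5/21, 4/7) → index 2
j=3: u_3=181/300 ∈ [4/7, 20/21) → index 3
j=4: u_4=241/300 ∈ [4/7, 20/21) → index 3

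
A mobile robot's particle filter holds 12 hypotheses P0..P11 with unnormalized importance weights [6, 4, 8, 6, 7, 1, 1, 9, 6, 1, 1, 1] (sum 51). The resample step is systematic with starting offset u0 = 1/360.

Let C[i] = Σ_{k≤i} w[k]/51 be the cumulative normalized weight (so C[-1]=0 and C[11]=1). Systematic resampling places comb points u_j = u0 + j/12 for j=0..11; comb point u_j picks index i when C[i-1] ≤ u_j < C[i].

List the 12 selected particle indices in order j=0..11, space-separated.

C = [2/17, 10/51, 6/17, 8/17, 31/51, 32/51, 11/17, 14/17, 16/17, 49/51, 50/51, 1]
j=0: u_0=1/360 ∈ [0, 2/17) → index 0
j=1: u_1=31/360 ∈ [0, 2/17) → index 0
j=2: u_2=61/360 ∈ [2/17, 10/51) → index 1
j=3: u_3=91/360 ∈ [10/51, 6/17) → index 2
j=4: u_4=121/360 ∈ [10/51, 6/17) → index 2
j=5: u_5=151/360 ∈ [6/17, 8/17) → index 3
j=6: u_6=181/360 ∈ [8/17, 31/51) → index 4
j=7: u_7=211/360 ∈ [8/17, 31/51) → index 4
j=8: u_8=241/360 ∈ [11/17, 14/17) → index 7
j=9: u_9=271/360 ∈ [11/17, 14/17) → index 7
j=10: u_10=301/360 ∈ [14/17, 16/17) → index 8
j=11: u_11=331/360 ∈ [14/17, 16/17) → index 8

0 0 1 2 2 3 4 4 7 7 8 8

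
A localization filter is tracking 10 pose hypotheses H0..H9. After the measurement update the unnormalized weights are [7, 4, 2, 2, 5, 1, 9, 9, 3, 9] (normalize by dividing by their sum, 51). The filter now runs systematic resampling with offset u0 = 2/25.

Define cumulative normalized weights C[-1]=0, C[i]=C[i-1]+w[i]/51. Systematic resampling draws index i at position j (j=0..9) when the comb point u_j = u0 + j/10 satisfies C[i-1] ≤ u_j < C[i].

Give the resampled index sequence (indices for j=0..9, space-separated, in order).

0 1 3 4 6 6 7 8 9 9

C = [7/51, 11/51, 13/51, 5/17, 20/51, 7/17, 10/17, 13/17, 14/17, 1]
j=0: u_0=2/25 ∈ [0, 7/51) → index 0
j=1: u_1=9/50 ∈ [7/51, 11/51) → index 1
j=2: u_2=7/25 ∈ [13/51, 5/17) → index 3
j=3: u_3=19/50 ∈ [5/17, 20/51) → index 4
j=4: u_4=12/25 ∈ [7/17, 10/17) → index 6
j=5: u_5=29/50 ∈ [7/17, 10/17) → index 6
j=6: u_6=17/25 ∈ [10/17, 13/17) → index 7
j=7: u_7=39/50 ∈ [13/17, 14/17) → index 8
j=8: u_8=22/25 ∈ [14/17, 1) → index 9
j=9: u_9=49/50 ∈ [14/17, 1) → index 9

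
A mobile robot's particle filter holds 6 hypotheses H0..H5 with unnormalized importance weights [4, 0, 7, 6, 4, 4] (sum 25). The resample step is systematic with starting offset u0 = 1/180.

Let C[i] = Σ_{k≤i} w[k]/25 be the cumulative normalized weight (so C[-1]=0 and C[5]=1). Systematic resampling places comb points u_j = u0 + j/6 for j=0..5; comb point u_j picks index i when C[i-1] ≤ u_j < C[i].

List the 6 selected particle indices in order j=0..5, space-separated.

0 2 2 3 3 4

C = [4/25, 4/25, 11/25, 17/25, 21/25, 1]
j=0: u_0=1/180 ∈ [0, 4/25) → index 0
j=1: u_1=31/180 ∈ [4/25, 11/25) → index 2
j=2: u_2=61/180 ∈ [4/25, 11/25) → index 2
j=3: u_3=91/180 ∈ [11/25, 17/25) → index 3
j=4: u_4=121/180 ∈ [11/25, 17/25) → index 3
j=5: u_5=151/180 ∈ [17/25, 21/25) → index 4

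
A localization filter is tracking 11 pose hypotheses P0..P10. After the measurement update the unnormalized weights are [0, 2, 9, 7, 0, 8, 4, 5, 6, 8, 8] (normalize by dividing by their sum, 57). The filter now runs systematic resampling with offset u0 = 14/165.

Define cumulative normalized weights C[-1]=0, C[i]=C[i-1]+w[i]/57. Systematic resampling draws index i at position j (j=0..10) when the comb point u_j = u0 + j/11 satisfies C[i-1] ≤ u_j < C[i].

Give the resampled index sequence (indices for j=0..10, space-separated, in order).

C = [0, 2/57, 11/57, 6/19, 6/19, 26/57, 10/19, 35/57, 41/57, 49/57, 1]
j=0: u_0=14/165 ∈ [2/57, 11/57) → index 2
j=1: u_1=29/165 ∈ [2/57, 11/57) → index 2
j=2: u_2=4/15 ∈ [11/57, 6/19) → index 3
j=3: u_3=59/165 ∈ [6/19, 26/57) → index 5
j=4: u_4=74/165 ∈ [6/19, 26/57) → index 5
j=5: u_5=89/165 ∈ [10/19, 35/57) → index 7
j=6: u_6=104/165 ∈ [35/57, 41/57) → index 8
j=7: u_7=119/165 ∈ [41/57, 49/57) → index 9
j=8: u_8=134/165 ∈ [41/57, 49/57) → index 9
j=9: u_9=149/165 ∈ [49/57, 1) → index 10
j=10: u_10=164/165 ∈ [49/57, 1) → index 10

2 2 3 5 5 7 8 9 9 10 10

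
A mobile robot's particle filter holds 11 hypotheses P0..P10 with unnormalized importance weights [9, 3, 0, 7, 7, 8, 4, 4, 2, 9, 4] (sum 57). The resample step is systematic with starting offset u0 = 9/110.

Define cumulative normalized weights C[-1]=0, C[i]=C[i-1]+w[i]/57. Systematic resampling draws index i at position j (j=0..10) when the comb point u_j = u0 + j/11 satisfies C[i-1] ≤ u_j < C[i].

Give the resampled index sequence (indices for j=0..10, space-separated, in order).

0 1 3 4 4 5 6 7 9 9 10

C = [3/19, 4/19, 4/19, 1/3, 26/57, 34/57, 2/3, 14/19, 44/57, 53/57, 1]
j=0: u_0=9/110 ∈ [0, 3/19) → index 0
j=1: u_1=19/110 ∈ [3/19, 4/19) → index 1
j=2: u_2=29/110 ∈ [4/19, 1/3) → index 3
j=3: u_3=39/110 ∈ [1/3, 26/57) → index 4
j=4: u_4=49/110 ∈ [1/3, 26/57) → index 4
j=5: u_5=59/110 ∈ [26/57, 34/57) → index 5
j=6: u_6=69/110 ∈ [34/57, 2/3) → index 6
j=7: u_7=79/110 ∈ [2/3, 14/19) → index 7
j=8: u_8=89/110 ∈ [44/57, 53/57) → index 9
j=9: u_9=9/10 ∈ [44/57, 53/57) → index 9
j=10: u_10=109/110 ∈ [53/57, 1) → index 10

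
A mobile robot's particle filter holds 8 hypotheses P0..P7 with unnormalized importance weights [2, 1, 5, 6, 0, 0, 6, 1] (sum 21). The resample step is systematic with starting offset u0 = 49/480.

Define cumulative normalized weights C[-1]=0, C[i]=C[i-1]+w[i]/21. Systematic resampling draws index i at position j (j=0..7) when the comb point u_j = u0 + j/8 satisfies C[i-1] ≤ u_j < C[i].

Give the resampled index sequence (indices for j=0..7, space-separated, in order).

1 2 2 3 3 6 6 7

C = [2/21, 1/7, 8/21, 2/3, 2/3, 2/3, 20/21, 1]
j=0: u_0=49/480 ∈ [2/21, 1/7) → index 1
j=1: u_1=109/480 ∈ [1/7, 8/21) → index 2
j=2: u_2=169/480 ∈ [1/7, 8/21) → index 2
j=3: u_3=229/480 ∈ [8/21, 2/3) → index 3
j=4: u_4=289/480 ∈ [8/21, 2/3) → index 3
j=5: u_5=349/480 ∈ [2/3, 20/21) → index 6
j=6: u_6=409/480 ∈ [2/3, 20/21) → index 6
j=7: u_7=469/480 ∈ [20/21, 1) → index 7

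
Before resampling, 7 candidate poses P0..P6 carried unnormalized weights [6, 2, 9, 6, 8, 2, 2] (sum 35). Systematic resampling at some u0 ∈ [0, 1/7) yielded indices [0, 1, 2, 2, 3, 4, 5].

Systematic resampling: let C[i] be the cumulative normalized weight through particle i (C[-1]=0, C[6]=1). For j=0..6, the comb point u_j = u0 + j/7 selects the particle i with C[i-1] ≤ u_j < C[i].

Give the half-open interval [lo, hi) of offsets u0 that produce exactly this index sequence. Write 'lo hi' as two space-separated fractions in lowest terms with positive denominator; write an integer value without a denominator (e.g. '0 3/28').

C = [6/35, 8/35, 17/35, 23/35, 31/35, 33/35, 1]
j=0 picked index 0: u0 ∈ [0, 6/35)
j=1 picked index 1: u0 ∈ [1/35, 3/35)
j=2 picked index 2: u0 ∈ [-2/35, 1/5)
j=3 picked index 2: u0 ∈ [-1/5, 2/35)
j=4 picked index 3: u0 ∈ [-3/35, 3/35)
j=5 picked index 4: u0 ∈ [-2/35, 6/35)
j=6 picked index 5: u0 ∈ [1/35, 3/35)
intersection: [1/35, 2/35)

1/35 2/35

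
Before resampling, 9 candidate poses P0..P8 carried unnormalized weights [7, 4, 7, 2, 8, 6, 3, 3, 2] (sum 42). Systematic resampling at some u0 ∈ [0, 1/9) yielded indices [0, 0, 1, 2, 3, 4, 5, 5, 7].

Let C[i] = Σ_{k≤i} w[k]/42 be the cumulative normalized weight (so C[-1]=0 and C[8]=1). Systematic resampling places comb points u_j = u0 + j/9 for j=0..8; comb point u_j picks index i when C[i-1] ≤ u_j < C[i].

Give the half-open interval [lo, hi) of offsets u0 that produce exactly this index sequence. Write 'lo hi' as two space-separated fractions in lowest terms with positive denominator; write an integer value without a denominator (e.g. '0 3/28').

C = [1/6, 11/42, 3/7, 10/21, 2/3, 17/21, 37/42, 20/21, 1]
j=0 picked index 0: u0 ∈ [0, 1/6)
j=1 picked index 0: u0 ∈ [-1/9, 1/18)
j=2 picked index 1: u0 ∈ [-1/18, 5/126)
j=3 picked index 2: u0 ∈ [-1/14, 2/21)
j=4 picked index 3: u0 ∈ [-1/63, 2/63)
j=5 picked index 4: u0 ∈ [-5/63, 1/9)
j=6 picked index 5: u0 ∈ [0, 1/7)
j=7 picked index 5: u0 ∈ [-1/9, 2/63)
j=8 picked index 7: u0 ∈ [-1/126, 4/63)
intersection: [0, 2/63)

0 2/63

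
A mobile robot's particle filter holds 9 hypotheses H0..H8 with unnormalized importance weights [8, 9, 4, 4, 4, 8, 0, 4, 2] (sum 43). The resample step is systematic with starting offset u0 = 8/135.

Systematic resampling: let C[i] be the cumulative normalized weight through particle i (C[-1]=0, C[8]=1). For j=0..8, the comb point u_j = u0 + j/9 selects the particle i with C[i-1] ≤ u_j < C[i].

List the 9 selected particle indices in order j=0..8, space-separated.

0 0 1 1 3 4 5 5 7

C = [8/43, 17/43, 21/43, 25/43, 29/43, 37/43, 37/43, 41/43, 1]
j=0: u_0=8/135 ∈ [0, 8/43) → index 0
j=1: u_1=23/135 ∈ [0, 8/43) → index 0
j=2: u_2=38/135 ∈ [8/43, 17/43) → index 1
j=3: u_3=53/135 ∈ [8/43, 17/43) → index 1
j=4: u_4=68/135 ∈ [21/43, 25/43) → index 3
j=5: u_5=83/135 ∈ [25/43, 29/43) → index 4
j=6: u_6=98/135 ∈ [29/43, 37/43) → index 5
j=7: u_7=113/135 ∈ [29/43, 37/43) → index 5
j=8: u_8=128/135 ∈ [37/43, 41/43) → index 7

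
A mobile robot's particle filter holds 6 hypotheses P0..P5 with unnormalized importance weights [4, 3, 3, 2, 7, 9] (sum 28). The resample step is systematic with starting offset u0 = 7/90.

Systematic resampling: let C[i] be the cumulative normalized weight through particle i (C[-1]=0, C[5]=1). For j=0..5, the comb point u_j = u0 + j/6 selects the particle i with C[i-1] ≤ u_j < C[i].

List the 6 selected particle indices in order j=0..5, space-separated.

0 1 3 4 5 5

C = [1/7, 1/4, 5/14, 3/7, 19/28, 1]
j=0: u_0=7/90 ∈ [0, 1/7) → index 0
j=1: u_1=11/45 ∈ [1/7, 1/4) → index 1
j=2: u_2=37/90 ∈ [5/14, 3/7) → index 3
j=3: u_3=26/45 ∈ [3/7, 19/28) → index 4
j=4: u_4=67/90 ∈ [19/28, 1) → index 5
j=5: u_5=41/45 ∈ [19/28, 1) → index 5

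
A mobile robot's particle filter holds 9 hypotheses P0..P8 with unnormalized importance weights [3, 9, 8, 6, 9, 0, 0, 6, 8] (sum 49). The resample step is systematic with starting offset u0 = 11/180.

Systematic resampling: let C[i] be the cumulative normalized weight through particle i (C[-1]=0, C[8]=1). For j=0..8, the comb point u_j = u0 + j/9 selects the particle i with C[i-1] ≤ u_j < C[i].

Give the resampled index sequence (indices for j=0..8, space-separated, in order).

C = [3/49, 12/49, 20/49, 26/49, 5/7, 5/7, 5/7, 41/49, 1]
j=0: u_0=11/180 ∈ [0, 3/49) → index 0
j=1: u_1=31/180 ∈ [3/49, 12/49) → index 1
j=2: u_2=17/60 ∈ [12/49, 20/49) → index 2
j=3: u_3=71/180 ∈ [12/49, 20/49) → index 2
j=4: u_4=91/180 ∈ [20/49, 26/49) → index 3
j=5: u_5=37/60 ∈ [26/49, 5/7) → index 4
j=6: u_6=131/180 ∈ [5/7, 41/49) → index 7
j=7: u_7=151/180 ∈ [41/49, 1) → index 8
j=8: u_8=19/20 ∈ [41/49, 1) → index 8

0 1 2 2 3 4 7 8 8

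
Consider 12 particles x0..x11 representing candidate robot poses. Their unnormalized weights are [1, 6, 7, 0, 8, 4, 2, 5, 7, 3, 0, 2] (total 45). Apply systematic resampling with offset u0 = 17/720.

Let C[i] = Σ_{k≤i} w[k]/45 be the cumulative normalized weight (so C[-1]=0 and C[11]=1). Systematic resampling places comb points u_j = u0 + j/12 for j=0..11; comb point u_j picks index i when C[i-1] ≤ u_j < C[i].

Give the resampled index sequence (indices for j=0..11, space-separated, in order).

C = [1/45, 7/45, 14/45, 14/45, 22/45, 26/45, 28/45, 11/15, 8/9, 43/45, 43/45, 1]
j=0: u_0=17/720 ∈ [1/45, 7/45) → index 1
j=1: u_1=77/720 ∈ [1/45, 7/45) → index 1
j=2: u_2=137/720 ∈ [7/45, 14/45) → index 2
j=3: u_3=197/720 ∈ [7/45, 14/45) → index 2
j=4: u_4=257/720 ∈ [14/45, 22/45) → index 4
j=5: u_5=317/720 ∈ [14/45, 22/45) → index 4
j=6: u_6=377/720 ∈ [22/45, 26/45) → index 5
j=7: u_7=437/720 ∈ [26/45, 28/45) → index 6
j=8: u_8=497/720 ∈ [28/45, 11/15) → index 7
j=9: u_9=557/720 ∈ [11/15, 8/9) → index 8
j=10: u_10=617/720 ∈ [11/15, 8/9) → index 8
j=11: u_11=677/720 ∈ [8/9, 43/45) → index 9

1 1 2 2 4 4 5 6 7 8 8 9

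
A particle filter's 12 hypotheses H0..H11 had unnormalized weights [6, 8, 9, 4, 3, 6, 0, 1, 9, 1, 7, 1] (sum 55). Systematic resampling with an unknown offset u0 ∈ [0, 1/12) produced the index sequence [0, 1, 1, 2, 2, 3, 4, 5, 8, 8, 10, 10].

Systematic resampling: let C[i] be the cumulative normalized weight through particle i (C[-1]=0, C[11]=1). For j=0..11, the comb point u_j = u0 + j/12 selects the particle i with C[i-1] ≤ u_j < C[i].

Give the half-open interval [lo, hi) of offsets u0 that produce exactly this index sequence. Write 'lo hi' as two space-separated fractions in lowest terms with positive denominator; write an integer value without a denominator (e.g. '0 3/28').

C = [6/55, 14/55, 23/55, 27/55, 6/11, 36/55, 36/55, 37/55, 46/55, 47/55, 54/55, 1]
j=0 picked index 0: u0 ∈ [0, 6/55)
j=1 picked index 1: u0 ∈ [17/660, 113/660)
j=2 picked index 1: u0 ∈ [-19/330, 29/330)
j=3 picked index 2: u0 ∈ [1/220, 37/220)
j=4 picked index 2: u0 ∈ [-13/165, 14/165)
j=5 picked index 3: u0 ∈ [1/660, 49/660)
j=6 picked index 4: u0 ∈ [-1/110, 1/22)
j=7 picked index 5: u0 ∈ [-5/132, 47/660)
j=8 picked index 8: u0 ∈ [1/165, 28/165)
j=9 picked index 8: u0 ∈ [-17/220, 19/220)
j=10 picked index 10: u0 ∈ [7/330, 49/330)
j=11 picked index 10: u0 ∈ [-41/660, 43/660)
intersection: [17/660, 1/22)

17/660 1/22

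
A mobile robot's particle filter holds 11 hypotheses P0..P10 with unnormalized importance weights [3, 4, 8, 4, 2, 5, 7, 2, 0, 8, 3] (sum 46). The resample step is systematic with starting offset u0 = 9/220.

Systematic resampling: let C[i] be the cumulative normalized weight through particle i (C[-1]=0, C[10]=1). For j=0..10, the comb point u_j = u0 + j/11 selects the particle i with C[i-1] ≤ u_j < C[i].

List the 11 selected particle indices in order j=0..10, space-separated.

C = [3/46, 7/46, 15/46, 19/46, 21/46, 13/23, 33/46, 35/46, 35/46, 43/46, 1]
j=0: u_0=9/220 ∈ [0, 3/46) → index 0
j=1: u_1=29/220 ∈ [3/46, 7/46) → index 1
j=2: u_2=49/220 ∈ [7/46, 15/46) → index 2
j=3: u_3=69/220 ∈ [7/46, 15/46) → index 2
j=4: u_4=89/220 ∈ [15/46, 19/46) → index 3
j=5: u_5=109/220 ∈ [21/46, 13/23) → index 5
j=6: u_6=129/220 ∈ [13/23, 33/46) → index 6
j=7: u_7=149/220 ∈ [13/23, 33/46) → index 6
j=8: u_8=169/220 ∈ [35/46, 43/46) → index 9
j=9: u_9=189/220 ∈ [35/46, 43/46) → index 9
j=10: u_10=19/20 ∈ [43/46, 1) → index 10

0 1 2 2 3 5 6 6 9 9 10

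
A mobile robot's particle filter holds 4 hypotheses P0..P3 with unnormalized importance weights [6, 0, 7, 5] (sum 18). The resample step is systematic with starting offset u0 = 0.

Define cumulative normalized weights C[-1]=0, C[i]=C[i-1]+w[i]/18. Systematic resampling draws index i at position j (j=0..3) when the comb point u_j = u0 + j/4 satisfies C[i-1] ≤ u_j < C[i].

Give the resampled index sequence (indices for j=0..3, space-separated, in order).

0 0 2 3

C = [1/3, 1/3, 13/18, 1]
j=0: u_0=0 ∈ [0, 1/3) → index 0
j=1: u_1=1/4 ∈ [0, 1/3) → index 0
j=2: u_2=1/2 ∈ [1/3, 13/18) → index 2
j=3: u_3=3/4 ∈ [13/18, 1) → index 3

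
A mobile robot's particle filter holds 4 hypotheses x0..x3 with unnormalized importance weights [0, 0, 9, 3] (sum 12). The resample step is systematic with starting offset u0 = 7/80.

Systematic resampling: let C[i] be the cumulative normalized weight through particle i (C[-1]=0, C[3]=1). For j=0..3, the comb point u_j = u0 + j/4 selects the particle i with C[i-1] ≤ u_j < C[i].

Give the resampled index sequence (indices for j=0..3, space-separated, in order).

C = [0, 0, 3/4, 1]
j=0: u_0=7/80 ∈ [0, 3/4) → index 2
j=1: u_1=27/80 ∈ [0, 3/4) → index 2
j=2: u_2=47/80 ∈ [0, 3/4) → index 2
j=3: u_3=67/80 ∈ [3/4, 1) → index 3

2 2 2 3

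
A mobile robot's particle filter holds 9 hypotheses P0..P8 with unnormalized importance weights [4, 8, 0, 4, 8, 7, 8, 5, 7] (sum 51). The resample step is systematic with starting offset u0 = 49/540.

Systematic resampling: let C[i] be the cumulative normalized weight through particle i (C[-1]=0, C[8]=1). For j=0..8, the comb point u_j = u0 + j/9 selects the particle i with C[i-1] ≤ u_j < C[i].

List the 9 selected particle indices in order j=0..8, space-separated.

C = [4/51, 4/17, 4/17, 16/51, 8/17, 31/51, 13/17, 44/51, 1]
j=0: u_0=49/540 ∈ [4/51, 4/17) → index 1
j=1: u_1=109/540 ∈ [4/51, 4/17) → index 1
j=2: u_2=169/540 ∈ [4/17, 16/51) → index 3
j=3: u_3=229/540 ∈ [16/51, 8/17) → index 4
j=4: u_4=289/540 ∈ [8/17, 31/51) → index 5
j=5: u_5=349/540 ∈ [31/51, 13/17) → index 6
j=6: u_6=409/540 ∈ [31/51, 13/17) → index 6
j=7: u_7=469/540 ∈ [44/51, 1) → index 8
j=8: u_8=529/540 ∈ [44/51, 1) → index 8

1 1 3 4 5 6 6 8 8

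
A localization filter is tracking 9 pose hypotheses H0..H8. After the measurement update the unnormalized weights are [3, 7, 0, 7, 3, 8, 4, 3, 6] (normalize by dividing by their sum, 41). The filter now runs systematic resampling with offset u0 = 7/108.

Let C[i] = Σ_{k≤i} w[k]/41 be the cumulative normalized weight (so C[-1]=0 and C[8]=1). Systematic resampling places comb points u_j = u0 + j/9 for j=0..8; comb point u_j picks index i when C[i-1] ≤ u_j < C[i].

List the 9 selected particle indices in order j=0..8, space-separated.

0 1 3 3 5 5 6 7 8

C = [3/41, 10/41, 10/41, 17/41, 20/41, 28/41, 32/41, 35/41, 1]
j=0: u_0=7/108 ∈ [0, 3/41) → index 0
j=1: u_1=19/108 ∈ [3/41, 10/41) → index 1
j=2: u_2=31/108 ∈ [10/41, 17/41) → index 3
j=3: u_3=43/108 ∈ [10/41, 17/41) → index 3
j=4: u_4=55/108 ∈ [20/41, 28/41) → index 5
j=5: u_5=67/108 ∈ [20/41, 28/41) → index 5
j=6: u_6=79/108 ∈ [28/41, 32/41) → index 6
j=7: u_7=91/108 ∈ [32/41, 35/41) → index 7
j=8: u_8=103/108 ∈ [35/41, 1) → index 8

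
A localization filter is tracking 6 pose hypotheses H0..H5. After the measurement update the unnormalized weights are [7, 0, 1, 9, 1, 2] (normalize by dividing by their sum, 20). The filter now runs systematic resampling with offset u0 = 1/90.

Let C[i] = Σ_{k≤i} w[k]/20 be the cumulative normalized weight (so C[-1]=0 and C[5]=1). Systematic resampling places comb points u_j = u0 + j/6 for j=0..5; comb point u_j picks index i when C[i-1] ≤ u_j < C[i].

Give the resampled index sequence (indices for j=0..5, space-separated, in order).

C = [7/20, 7/20, 2/5, 17/20, 9/10, 1]
j=0: u_0=1/90 ∈ [0, 7/20) → index 0
j=1: u_1=8/45 ∈ [0, 7/20) → index 0
j=2: u_2=31/90 ∈ [0, 7/20) → index 0
j=3: u_3=23/45 ∈ [2/5, 17/20) → index 3
j=4: u_4=61/90 ∈ [2/5, 17/20) → index 3
j=5: u_5=38/45 ∈ [2/5, 17/20) → index 3

0 0 0 3 3 3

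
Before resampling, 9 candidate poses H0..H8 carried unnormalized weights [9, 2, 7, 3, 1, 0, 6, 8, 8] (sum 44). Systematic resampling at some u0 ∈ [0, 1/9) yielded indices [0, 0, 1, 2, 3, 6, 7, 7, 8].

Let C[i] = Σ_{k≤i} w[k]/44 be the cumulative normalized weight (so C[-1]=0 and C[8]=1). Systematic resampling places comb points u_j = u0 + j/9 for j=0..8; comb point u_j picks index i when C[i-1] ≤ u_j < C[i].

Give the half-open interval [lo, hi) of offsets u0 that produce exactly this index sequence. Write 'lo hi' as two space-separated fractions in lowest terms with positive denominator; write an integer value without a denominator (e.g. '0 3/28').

C = [9/44, 1/4, 9/22, 21/44, 1/2, 1/2, 7/11, 9/11, 1]
j=0 picked index 0: u0 ∈ [0, 9/44)
j=1 picked index 0: u0 ∈ [-1/9, 37/396)
j=2 picked index 1: u0 ∈ [-7/396, 1/36)
j=3 picked index 2: u0 ∈ [-1/12, 5/66)
j=4 picked index 3: u0 ∈ [-7/198, 13/396)
j=5 picked index 6: u0 ∈ [-1/18, 8/99)
j=6 picked index 7: u0 ∈ [-1/33, 5/33)
j=7 picked index 7: u0 ∈ [-14/99, 4/99)
j=8 picked index 8: u0 ∈ [-7/99, 1/9)
intersection: [0, 1/36)

0 1/36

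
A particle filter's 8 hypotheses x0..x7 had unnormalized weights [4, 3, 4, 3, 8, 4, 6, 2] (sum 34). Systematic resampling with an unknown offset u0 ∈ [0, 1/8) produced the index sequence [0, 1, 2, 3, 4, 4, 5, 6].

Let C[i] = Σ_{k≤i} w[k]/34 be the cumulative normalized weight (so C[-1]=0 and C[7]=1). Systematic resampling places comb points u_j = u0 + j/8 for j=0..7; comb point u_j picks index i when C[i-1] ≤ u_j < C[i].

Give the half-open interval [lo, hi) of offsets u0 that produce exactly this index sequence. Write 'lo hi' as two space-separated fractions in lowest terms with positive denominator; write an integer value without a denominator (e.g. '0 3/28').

0 1/68

C = [2/17, 7/34, 11/34, 7/17, 11/17, 13/17, 16/17, 1]
j=0 picked index 0: u0 ∈ [0, 2/17)
j=1 picked index 1: u0 ∈ [-1/136, 11/136)
j=2 picked index 2: u0 ∈ [-3/68, 5/68)
j=3 picked index 3: u0 ∈ [-7/136, 5/136)
j=4 picked index 4: u0 ∈ [-3/34, 5/34)
j=5 picked index 4: u0 ∈ [-29/136, 3/136)
j=6 picked index 5: u0 ∈ [-7/68, 1/68)
j=7 picked index 6: u0 ∈ [-15/136, 9/136)
intersection: [0, 1/68)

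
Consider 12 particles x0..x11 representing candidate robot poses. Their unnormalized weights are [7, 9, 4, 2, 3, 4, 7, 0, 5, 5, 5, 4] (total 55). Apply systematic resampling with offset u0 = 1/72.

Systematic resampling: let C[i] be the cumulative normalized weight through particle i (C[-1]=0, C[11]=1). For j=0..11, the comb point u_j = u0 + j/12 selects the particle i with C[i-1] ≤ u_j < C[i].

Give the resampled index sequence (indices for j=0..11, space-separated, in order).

C = [7/55, 16/55, 4/11, 2/5, 5/11, 29/55, 36/55, 36/55, 41/55, 46/55, 51/55, 1]
j=0: u_0=1/72 ∈ [0, 7/55) → index 0
j=1: u_1=7/72 ∈ [0, 7/55) → index 0
j=2: u_2=13/72 ∈ [7/55, 16/55) → index 1
j=3: u_3=19/72 ∈ [7/55, 16/55) → index 1
j=4: u_4=25/72 ∈ [16/55, 4/11) → index 2
j=5: u_5=31/72 ∈ [2/5, 5/11) → index 4
j=6: u_6=37/72 ∈ [5/11, 29/55) → index 5
j=7: u_7=43/72 ∈ [29/55, 36/55) → index 6
j=8: u_8=49/72 ∈ [36/55, 41/55) → index 8
j=9: u_9=55/72 ∈ [41/55, 46/55) → index 9
j=10: u_10=61/72 ∈ [46/55, 51/55) → index 10
j=11: u_11=67/72 ∈ [51/55, 1) → index 11

0 0 1 1 2 4 5 6 8 9 10 11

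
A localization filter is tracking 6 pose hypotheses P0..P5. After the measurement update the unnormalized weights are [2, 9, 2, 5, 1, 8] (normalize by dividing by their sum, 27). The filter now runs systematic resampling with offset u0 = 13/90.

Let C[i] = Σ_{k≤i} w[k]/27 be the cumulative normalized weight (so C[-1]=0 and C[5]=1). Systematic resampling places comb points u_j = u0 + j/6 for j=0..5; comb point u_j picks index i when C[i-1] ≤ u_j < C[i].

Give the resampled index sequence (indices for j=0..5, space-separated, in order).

C = [2/27, 11/27, 13/27, 2/3, 19/27, 1]
j=0: u_0=13/90 ∈ [2/27, 11/27) → index 1
j=1: u_1=14/45 ∈ [2/27, 11/27) → index 1
j=2: u_2=43/90 ∈ [11/27, 13/27) → index 2
j=3: u_3=29/45 ∈ [13/27, 2/3) → index 3
j=4: u_4=73/90 ∈ [19/27, 1) → index 5
j=5: u_5=44/45 ∈ [19/27, 1) → index 5

1 1 2 3 5 5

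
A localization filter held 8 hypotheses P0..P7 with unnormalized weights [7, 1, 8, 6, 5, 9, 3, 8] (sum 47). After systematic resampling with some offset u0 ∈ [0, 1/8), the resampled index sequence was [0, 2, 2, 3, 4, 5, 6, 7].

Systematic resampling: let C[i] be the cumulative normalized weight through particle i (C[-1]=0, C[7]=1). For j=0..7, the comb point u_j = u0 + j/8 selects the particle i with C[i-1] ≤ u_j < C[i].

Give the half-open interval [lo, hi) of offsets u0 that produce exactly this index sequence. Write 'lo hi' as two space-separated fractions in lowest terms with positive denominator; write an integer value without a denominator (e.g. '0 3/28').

C = [7/47, 8/47, 16/47, 22/47, 27/47, 36/47, 39/47, 1]
j=0 picked index 0: u0 ∈ [0, 7/47)
j=1 picked index 2: u0 ∈ [17/376, 81/376)
j=2 picked index 2: u0 ∈ [-15/188, 17/188)
j=3 picked index 3: u0 ∈ [-13/376, 35/376)
j=4 picked index 4: u0 ∈ [-3/94, 7/94)
j=5 picked index 5: u0 ∈ [-19/376, 53/376)
j=6 picked index 6: u0 ∈ [3/188, 15/188)
j=7 picked index 7: u0 ∈ [-17/376, 1/8)
intersection: [17/376, 7/94)

17/376 7/94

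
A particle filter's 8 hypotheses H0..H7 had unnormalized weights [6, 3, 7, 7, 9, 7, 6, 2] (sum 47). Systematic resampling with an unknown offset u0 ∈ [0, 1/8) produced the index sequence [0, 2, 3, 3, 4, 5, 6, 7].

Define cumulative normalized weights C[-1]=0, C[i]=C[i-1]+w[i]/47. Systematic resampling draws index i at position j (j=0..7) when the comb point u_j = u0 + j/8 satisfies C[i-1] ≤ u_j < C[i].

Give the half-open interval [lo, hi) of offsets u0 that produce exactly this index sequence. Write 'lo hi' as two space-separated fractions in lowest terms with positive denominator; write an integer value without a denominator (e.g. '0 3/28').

17/188 43/376

C = [6/47, 9/47, 16/47, 23/47, 32/47, 39/47, 45/47, 1]
j=0 picked index 0: u0 ∈ [0, 6/47)
j=1 picked index 2: u0 ∈ [25/376, 81/376)
j=2 picked index 3: u0 ∈ [17/188, 45/188)
j=3 picked index 3: u0 ∈ [-13/376, 43/376)
j=4 picked index 4: u0 ∈ [-1/94, 17/94)
j=5 picked index 5: u0 ∈ [21/376, 77/376)
j=6 picked index 6: u0 ∈ [15/188, 39/188)
j=7 picked index 7: u0 ∈ [31/376, 1/8)
intersection: [17/188, 43/376)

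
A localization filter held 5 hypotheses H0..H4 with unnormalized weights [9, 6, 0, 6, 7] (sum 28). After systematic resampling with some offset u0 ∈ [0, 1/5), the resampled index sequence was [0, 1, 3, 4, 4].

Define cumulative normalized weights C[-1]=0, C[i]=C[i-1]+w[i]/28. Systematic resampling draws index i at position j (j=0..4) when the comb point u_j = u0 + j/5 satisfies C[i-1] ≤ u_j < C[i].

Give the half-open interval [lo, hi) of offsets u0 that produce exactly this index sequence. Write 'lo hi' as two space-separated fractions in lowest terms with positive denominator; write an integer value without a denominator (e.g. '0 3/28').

3/20 1/5

C = [9/28, 15/28, 15/28, 3/4, 1]
j=0 picked index 0: u0 ∈ [0, 9/28)
j=1 picked index 1: u0 ∈ [17/140, 47/140)
j=2 picked index 3: u0 ∈ [19/140, 7/20)
j=3 picked index 4: u0 ∈ [3/20, 2/5)
j=4 picked index 4: u0 ∈ [-1/20, 1/5)
intersection: [3/20, 1/5)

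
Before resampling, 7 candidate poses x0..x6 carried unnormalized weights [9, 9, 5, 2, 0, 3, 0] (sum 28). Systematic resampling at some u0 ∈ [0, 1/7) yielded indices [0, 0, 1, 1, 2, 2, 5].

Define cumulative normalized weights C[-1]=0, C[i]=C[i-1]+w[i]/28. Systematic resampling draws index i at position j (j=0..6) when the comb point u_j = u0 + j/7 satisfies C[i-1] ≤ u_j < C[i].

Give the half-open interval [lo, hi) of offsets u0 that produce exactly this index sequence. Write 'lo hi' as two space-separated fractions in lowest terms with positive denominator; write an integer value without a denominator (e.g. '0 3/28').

C = [9/28, 9/14, 23/28, 25/28, 25/28, 1, 1]
j=0 picked index 0: u0 ∈ [0, 9/28)
j=1 picked index 0: u0 ∈ [-1/7, 5/28)
j=2 picked index 1: u0 ∈ [1/28, 5/14)
j=3 picked index 1: u0 ∈ [-3/28, 3/14)
j=4 picked index 2: u0 ∈ [1/14, 1/4)
j=5 picked index 2: u0 ∈ [-1/14, 3/28)
j=6 picked index 5: u0 ∈ [1/28, 1/7)
intersection: [1/14, 3/28)

1/14 3/28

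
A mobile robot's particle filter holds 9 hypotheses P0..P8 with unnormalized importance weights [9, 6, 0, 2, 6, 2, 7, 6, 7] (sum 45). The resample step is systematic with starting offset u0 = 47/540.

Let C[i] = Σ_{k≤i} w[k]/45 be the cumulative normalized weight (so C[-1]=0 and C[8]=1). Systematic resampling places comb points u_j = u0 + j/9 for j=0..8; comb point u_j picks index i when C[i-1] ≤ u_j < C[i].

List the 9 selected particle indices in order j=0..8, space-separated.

C = [1/5, 1/3, 1/3, 17/45, 23/45, 5/9, 32/45, 38/45, 1]
j=0: u_0=47/540 ∈ [0, 1/5) → index 0
j=1: u_1=107/540 ∈ [0, 1/5) → index 0
j=2: u_2=167/540 ∈ [1/5, 1/3) → index 1
j=3: u_3=227/540 ∈ [17/45, 23/45) → index 4
j=4: u_4=287/540 ∈ [23/45, 5/9) → index 5
j=5: u_5=347/540 ∈ [5/9, 32/45) → index 6
j=6: u_6=407/540 ∈ [32/45, 38/45) → index 7
j=7: u_7=467/540 ∈ [38/45, 1) → index 8
j=8: u_8=527/540 ∈ [38/45, 1) → index 8

0 0 1 4 5 6 7 8 8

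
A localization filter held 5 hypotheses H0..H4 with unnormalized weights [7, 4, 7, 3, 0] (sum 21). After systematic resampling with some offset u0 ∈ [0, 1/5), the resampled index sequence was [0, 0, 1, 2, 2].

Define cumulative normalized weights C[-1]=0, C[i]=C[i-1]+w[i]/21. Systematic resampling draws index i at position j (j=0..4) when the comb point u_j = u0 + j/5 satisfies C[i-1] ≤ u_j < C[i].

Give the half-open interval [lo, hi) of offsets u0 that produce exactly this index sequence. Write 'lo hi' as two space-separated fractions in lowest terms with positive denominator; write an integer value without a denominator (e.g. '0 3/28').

0 2/35

C = [1/3, 11/21, 6/7, 1, 1]
j=0 picked index 0: u0 ∈ [0, 1/3)
j=1 picked index 0: u0 ∈ [-1/5, 2/15)
j=2 picked index 1: u0 ∈ [-1/15, 13/105)
j=3 picked index 2: u0 ∈ [-8/105, 9/35)
j=4 picked index 2: u0 ∈ [-29/105, 2/35)
intersection: [0, 2/35)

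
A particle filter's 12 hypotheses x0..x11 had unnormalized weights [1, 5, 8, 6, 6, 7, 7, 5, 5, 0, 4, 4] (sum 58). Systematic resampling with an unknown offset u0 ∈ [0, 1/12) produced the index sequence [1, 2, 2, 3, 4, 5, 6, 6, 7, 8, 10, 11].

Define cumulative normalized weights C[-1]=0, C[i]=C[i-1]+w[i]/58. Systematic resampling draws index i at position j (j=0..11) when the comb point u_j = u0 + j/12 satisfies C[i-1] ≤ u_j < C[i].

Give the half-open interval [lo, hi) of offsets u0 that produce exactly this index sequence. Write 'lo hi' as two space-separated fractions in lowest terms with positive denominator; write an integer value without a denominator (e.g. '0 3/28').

C = [1/58, 3/29, 7/29, 10/29, 13/29, 33/58, 20/29, 45/58, 25/29, 25/29, 27/29, 1]
j=0 picked index 1: u0 ∈ [1/58, 3/29)
j=1 picked index 2: u0 ∈ [7/348, 55/348)
j=2 picked index 2: u0 ∈ [-11/174, 13/174)
j=3 picked index 3: u0 ∈ [-1/116, 11/116)
j=4 picked index 4: u0 ∈ [1/87, 10/87)
j=5 picked index 5: u0 ∈ [11/348, 53/348)
j=6 picked index 6: u0 ∈ [2/29, 11/58)
j=7 picked index 6: u0 ∈ [-5/348, 37/348)
j=8 picked index 7: u0 ∈ [2/87, 19/174)
j=9 picked index 8: u0 ∈ [3/116, 13/116)
j=10 picked index 10: u0 ∈ [5/174, 17/174)
j=11 picked index 11: u0 ∈ [5/348, 1/12)
intersection: [2/29, 13/174)

2/29 13/174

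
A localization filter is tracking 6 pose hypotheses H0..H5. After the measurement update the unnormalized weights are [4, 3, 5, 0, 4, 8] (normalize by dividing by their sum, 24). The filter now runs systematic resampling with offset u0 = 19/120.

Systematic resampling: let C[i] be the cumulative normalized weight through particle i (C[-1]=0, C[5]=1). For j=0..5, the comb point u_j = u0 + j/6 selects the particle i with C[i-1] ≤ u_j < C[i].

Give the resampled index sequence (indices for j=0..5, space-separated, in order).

C = [1/6, 7/24, 1/2, 1/2, 2/3, 1]
j=0: u_0=19/120 ∈ [0, 1/6) → index 0
j=1: u_1=13/40 ∈ [7/24, 1/2) → index 2
j=2: u_2=59/120 ∈ [7/24, 1/2) → index 2
j=3: u_3=79/120 ∈ [1/2, 2/3) → index 4
j=4: u_4=33/40 ∈ [2/3, 1) → index 5
j=5: u_5=119/120 ∈ [2/3, 1) → index 5

0 2 2 4 5 5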